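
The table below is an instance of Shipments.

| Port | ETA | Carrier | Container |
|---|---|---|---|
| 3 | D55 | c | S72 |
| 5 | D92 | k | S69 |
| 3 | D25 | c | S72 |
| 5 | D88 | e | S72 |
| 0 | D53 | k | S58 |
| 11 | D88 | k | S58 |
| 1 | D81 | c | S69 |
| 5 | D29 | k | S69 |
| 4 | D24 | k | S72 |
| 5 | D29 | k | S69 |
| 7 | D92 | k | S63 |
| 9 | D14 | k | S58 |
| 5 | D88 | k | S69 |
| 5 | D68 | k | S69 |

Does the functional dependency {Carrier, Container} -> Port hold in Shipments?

No

(Carrier=c, Container=S72): 2 rows → Port = 3, 3 ✓
(Carrier=k, Container=S69): 5 rows → Port = 5, 5, 5, 5, 5 ✓
(Carrier=e, Container=S72): 1 row → Port = 5 ✓
(Carrier=k, Container=S58): 3 rows → Port takes values {0, 11, 9} — violation
(Carrier=c, Container=S69): 1 row → Port = 1 ✓
(Carrier=k, Container=S72): 1 row → Port = 4 ✓
(Carrier=k, Container=S63): 1 row → Port = 7 ✓
Two rows agree on {Carrier, Container} but differ on Port, so {Carrier, Container} -> Port does not hold.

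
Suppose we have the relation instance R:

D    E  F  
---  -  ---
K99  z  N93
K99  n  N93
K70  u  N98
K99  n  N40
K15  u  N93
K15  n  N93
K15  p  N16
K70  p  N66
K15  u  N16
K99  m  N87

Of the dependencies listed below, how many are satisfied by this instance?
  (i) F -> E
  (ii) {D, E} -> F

(i) F -> E: F=N93: 4 rows → E takes values {z, n, u} — violation; F=N16: 2 rows → E takes values {p, u} — violation — fails.
(ii) {D, E} -> F: (D=K99, E=n): 2 rows → F takes values {N93, N40} — violation; (D=K15, E=u): 2 rows → F takes values {N93, N16} — violation — fails.
None of the 2 dependencies hold.

0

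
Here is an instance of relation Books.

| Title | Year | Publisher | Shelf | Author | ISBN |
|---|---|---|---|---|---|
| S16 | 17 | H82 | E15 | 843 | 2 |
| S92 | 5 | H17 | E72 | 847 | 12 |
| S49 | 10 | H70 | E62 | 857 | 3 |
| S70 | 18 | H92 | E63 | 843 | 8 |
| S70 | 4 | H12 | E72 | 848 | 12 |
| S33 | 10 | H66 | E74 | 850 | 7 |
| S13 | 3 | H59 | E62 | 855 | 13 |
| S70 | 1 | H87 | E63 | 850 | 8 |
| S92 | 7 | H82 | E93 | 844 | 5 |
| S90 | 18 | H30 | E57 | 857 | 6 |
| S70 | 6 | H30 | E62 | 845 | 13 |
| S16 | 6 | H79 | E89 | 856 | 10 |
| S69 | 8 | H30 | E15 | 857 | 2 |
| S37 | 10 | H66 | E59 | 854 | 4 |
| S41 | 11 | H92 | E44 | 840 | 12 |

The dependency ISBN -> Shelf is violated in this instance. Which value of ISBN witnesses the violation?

12

ISBN=2: 2 rows → Shelf = E15, E15 ✓
ISBN=12: 3 rows → Shelf takes values {E72, E44} — violation
ISBN=3: 1 row → Shelf = E62 ✓
ISBN=8: 2 rows → Shelf = E63, E63 ✓
ISBN=7: 1 row → Shelf = E74 ✓
ISBN=13: 2 rows → Shelf = E62, E62 ✓
ISBN=5: 1 row → Shelf = E93 ✓
ISBN=6: 1 row → Shelf = E57 ✓
ISBN=10: 1 row → Shelf = E89 ✓
ISBN=4: 1 row → Shelf = E59 ✓
The only ISBN value with inconsistent Shelf is ISBN=12.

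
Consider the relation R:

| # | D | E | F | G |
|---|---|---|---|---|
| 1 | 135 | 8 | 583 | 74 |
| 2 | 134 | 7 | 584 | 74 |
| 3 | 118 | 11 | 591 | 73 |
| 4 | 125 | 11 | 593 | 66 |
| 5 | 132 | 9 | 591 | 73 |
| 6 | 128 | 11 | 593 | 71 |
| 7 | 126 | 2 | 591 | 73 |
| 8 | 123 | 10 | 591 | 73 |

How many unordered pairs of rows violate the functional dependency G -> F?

1

G=74: violating pairs (1,2) — 1 pair.
G=73: all 4 rows agree on F — 0 pairs.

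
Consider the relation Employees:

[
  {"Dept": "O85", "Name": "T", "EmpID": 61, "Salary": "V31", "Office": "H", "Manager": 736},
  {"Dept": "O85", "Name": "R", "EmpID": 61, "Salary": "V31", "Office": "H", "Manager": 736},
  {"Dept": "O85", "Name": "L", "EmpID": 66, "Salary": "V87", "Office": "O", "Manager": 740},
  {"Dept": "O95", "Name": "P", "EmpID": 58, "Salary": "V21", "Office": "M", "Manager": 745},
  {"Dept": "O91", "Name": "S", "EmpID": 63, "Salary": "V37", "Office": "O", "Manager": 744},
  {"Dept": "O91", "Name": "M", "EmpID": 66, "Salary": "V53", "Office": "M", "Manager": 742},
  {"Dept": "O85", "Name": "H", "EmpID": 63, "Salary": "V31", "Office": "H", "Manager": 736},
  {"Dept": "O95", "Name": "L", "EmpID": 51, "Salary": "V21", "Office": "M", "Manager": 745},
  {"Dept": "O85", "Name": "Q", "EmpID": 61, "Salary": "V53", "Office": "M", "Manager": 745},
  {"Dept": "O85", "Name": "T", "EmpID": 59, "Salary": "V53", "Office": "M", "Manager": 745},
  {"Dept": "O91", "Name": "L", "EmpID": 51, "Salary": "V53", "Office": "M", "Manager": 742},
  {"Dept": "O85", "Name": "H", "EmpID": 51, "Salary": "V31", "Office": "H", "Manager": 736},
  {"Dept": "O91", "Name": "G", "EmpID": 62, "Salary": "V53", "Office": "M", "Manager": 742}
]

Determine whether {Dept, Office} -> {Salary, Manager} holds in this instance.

(Dept=O85, Office=H): 4 rows → {Salary,Manager} = (V31, 736), (V31, 736), (V31, 736), (V31, 736) ✓
(Dept=O85, Office=O): 1 row → {Salary,Manager} = (V87, 740) ✓
(Dept=O95, Office=M): 2 rows → {Salary,Manager} = (V21, 745), (V21, 745) ✓
(Dept=O91, Office=O): 1 row → {Salary,Manager} = (V37, 744) ✓
(Dept=O91, Office=M): 3 rows → {Salary,Manager} = (V53, 742), (V53, 742), (V53, 742) ✓
(Dept=O85, Office=M): 2 rows → {Salary,Manager} = (V53, 745), (V53, 745) ✓
Every {Dept, Office} value is associated with a single {Salary, Manager} value, so {Dept, Office} -> {Salary, Manager} holds.

Yes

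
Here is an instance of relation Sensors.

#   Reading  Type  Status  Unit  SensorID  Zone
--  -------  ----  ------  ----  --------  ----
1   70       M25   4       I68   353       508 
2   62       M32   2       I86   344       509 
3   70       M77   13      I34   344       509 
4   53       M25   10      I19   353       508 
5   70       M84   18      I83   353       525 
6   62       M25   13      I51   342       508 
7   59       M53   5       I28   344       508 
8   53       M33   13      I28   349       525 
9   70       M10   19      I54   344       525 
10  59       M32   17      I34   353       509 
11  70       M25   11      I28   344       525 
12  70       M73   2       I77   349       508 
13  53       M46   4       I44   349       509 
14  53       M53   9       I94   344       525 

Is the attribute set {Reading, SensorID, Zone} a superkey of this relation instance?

No

Rows 9 and 11 have the same {Reading, SensorID, Zone} value (Reading=70, SensorID=344, Zone=525) but are distinct tuples, so {Reading, SensorID, Zone} does not determine every attribute — not a superkey.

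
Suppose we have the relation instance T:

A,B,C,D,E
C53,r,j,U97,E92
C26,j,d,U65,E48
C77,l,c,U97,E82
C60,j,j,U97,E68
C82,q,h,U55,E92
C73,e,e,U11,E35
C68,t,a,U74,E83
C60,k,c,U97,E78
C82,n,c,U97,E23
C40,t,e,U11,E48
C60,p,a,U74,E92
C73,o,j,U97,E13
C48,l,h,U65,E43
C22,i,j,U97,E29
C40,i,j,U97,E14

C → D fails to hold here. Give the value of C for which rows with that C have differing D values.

h

C=j: 5 rows → D = U97, U97, U97, U97, U97 ✓
C=d: 1 row → D = U65 ✓
C=c: 3 rows → D = U97, U97, U97 ✓
C=h: 2 rows → D takes values {U55, U65} — violation
C=e: 2 rows → D = U11, U11 ✓
C=a: 2 rows → D = U74, U74 ✓
The only C value with inconsistent D is C=h.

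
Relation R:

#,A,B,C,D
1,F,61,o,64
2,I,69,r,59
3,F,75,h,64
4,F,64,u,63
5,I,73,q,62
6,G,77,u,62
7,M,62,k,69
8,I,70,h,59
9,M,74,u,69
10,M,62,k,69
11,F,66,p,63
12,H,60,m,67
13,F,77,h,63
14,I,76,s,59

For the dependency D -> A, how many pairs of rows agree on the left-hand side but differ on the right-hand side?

1

D=64: all 2 rows agree on A — 0 pairs.
D=59: all 3 rows agree on A — 0 pairs.
D=63: all 3 rows agree on A — 0 pairs.
D=62: violating pairs (5,6) — 1 pair.
D=69: all 3 rows agree on A — 0 pairs.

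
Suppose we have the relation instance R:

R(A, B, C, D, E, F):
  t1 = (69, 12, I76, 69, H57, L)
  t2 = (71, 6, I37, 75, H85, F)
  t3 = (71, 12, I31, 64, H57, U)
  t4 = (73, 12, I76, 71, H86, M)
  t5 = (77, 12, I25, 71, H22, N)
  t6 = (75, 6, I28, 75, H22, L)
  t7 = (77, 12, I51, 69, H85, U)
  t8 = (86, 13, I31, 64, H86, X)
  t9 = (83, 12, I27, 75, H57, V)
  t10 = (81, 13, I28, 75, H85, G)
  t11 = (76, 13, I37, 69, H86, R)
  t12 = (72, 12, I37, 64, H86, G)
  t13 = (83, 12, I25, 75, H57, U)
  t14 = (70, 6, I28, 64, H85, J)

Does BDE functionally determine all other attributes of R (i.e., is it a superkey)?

No

Rows 9 and 13 have the same BDE value (B=12, D=75, E=H57) but are distinct tuples, so BDE does not determine every attribute — not a superkey.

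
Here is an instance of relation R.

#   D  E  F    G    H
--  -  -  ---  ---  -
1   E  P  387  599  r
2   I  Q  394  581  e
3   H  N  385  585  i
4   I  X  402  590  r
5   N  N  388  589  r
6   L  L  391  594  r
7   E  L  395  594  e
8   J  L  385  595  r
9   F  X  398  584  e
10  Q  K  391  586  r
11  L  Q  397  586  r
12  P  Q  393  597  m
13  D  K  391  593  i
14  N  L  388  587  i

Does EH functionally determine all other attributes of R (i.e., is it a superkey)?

Rows 6 and 8 have the same EH value (E=L, H=r) but are distinct tuples, so EH does not determine every attribute — not a superkey.

No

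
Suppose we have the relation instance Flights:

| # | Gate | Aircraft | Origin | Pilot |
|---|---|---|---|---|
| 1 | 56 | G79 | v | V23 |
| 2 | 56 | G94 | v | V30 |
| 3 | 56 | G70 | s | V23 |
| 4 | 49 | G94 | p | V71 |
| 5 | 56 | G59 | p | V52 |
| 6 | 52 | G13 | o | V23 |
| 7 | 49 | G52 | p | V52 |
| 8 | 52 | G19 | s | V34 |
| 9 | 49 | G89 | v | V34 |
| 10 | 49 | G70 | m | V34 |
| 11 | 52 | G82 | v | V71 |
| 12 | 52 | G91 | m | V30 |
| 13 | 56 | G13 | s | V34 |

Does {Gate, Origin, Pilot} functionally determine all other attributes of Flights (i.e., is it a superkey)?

All 13 rows have distinct {Gate, Origin, Pilot} values, so {Gate, Origin, Pilot} → (all attributes) holds and {Gate, Origin, Pilot} is a superkey.

Yes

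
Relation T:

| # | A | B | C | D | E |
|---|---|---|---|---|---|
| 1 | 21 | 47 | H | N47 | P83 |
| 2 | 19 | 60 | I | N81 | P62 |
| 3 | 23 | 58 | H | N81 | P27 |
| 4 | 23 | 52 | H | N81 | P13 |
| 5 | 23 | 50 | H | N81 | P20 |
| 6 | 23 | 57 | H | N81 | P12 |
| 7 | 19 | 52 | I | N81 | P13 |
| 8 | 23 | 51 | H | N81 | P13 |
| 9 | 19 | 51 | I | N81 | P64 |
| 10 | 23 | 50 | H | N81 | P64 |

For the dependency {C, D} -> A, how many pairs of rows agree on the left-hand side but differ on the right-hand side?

0

(C=I, D=N81): all 3 rows agree on A — 0 pairs.
(C=H, D=N81): all 6 rows agree on A — 0 pairs.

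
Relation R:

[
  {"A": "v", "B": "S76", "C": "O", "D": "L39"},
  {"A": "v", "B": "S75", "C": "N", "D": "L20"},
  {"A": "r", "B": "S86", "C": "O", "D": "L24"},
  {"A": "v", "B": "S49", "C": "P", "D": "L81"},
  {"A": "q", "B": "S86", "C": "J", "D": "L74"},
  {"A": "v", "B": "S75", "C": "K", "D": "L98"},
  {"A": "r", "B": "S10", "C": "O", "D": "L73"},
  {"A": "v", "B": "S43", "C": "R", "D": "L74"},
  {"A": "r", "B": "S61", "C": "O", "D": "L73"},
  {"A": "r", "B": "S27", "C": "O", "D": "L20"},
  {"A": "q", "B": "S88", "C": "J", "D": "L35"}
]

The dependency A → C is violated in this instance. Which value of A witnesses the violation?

A=v: 5 rows → C takes values {O, N, P, K, R} — violation
A=r: 4 rows → C = O, O, O, O ✓
A=q: 2 rows → C = J, J ✓
The only A value with inconsistent C is A=v.

v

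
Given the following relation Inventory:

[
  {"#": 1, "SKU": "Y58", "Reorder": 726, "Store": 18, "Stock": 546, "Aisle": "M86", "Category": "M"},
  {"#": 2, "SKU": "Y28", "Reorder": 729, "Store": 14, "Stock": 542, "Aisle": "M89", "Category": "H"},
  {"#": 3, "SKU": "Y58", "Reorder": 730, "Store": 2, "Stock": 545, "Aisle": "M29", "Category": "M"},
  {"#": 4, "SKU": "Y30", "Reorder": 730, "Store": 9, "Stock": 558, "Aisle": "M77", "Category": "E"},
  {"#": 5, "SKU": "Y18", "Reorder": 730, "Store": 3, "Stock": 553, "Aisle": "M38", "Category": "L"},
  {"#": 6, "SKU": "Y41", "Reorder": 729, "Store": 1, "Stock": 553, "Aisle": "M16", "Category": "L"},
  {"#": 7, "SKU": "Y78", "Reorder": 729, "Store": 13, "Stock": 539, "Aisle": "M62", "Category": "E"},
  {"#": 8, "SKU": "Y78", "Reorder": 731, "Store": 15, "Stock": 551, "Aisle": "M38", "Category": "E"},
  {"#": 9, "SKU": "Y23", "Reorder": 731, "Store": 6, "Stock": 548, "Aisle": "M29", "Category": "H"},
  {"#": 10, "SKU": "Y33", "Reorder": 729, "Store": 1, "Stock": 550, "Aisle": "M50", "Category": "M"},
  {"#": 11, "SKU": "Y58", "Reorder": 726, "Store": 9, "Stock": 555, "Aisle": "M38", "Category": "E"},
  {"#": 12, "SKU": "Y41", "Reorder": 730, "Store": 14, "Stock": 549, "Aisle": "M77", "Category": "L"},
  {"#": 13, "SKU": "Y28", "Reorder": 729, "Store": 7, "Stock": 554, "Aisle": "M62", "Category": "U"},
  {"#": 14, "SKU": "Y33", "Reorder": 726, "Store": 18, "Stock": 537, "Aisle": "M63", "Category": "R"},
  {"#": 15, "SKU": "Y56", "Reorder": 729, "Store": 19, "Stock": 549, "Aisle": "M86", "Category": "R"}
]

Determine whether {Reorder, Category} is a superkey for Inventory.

Rows 5 and 12 have the same {Reorder, Category} value (Reorder=730, Category=L) but are distinct tuples, so {Reorder, Category} does not determine every attribute — not a superkey.

No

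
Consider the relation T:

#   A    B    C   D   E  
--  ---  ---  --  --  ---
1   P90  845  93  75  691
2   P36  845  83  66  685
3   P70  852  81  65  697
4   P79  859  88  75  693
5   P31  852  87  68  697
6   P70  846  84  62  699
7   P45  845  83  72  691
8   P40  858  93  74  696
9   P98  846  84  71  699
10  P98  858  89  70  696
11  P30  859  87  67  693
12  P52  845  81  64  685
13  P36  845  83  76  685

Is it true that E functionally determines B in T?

E=691: rows 1, 7 → B = 845, 845 ✓
E=685: rows 2, 12, 13 → B = 845, 845, 845 ✓
E=697: rows 3, 5 → B = 852, 852 ✓
E=693: rows 4, 11 → B = 859, 859 ✓
E=699: rows 6, 9 → B = 846, 846 ✓
E=696: rows 8, 10 → B = 858, 858 ✓
Every E value is associated with a single B value, so E -> B holds.

Yes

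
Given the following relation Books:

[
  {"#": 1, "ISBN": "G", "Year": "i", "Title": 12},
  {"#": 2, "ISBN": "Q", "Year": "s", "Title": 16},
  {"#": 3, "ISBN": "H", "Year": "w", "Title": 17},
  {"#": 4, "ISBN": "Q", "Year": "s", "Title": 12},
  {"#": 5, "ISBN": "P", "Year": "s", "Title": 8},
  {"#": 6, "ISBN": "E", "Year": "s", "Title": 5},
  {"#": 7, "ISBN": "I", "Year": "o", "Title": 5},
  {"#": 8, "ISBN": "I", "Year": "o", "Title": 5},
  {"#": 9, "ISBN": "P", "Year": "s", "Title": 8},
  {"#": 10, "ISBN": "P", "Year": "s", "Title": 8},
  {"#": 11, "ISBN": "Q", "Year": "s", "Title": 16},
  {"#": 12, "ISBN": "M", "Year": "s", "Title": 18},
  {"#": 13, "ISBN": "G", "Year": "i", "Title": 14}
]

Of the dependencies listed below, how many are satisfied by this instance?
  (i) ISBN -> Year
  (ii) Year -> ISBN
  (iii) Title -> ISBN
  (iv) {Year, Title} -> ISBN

(i) ISBN -> Year: every LHS value maps to a single RHS value — holds.
(ii) Year -> ISBN: Year=s: rows 2, 4, 5, 6, 9, 10, 11, 12 → ISBN takes values {Q, P, E, M} — violation — fails.
(iii) Title -> ISBN: Title=12: rows 1, 4 → ISBN takes values {G, Q} — violation; Title=5: rows 6, 7, 8 → ISBN takes values {E, I} — violation — fails.
(iv) {Year, Title} -> ISBN: every LHS value maps to a single RHS value — holds.
2 of the 4 dependencies hold.

2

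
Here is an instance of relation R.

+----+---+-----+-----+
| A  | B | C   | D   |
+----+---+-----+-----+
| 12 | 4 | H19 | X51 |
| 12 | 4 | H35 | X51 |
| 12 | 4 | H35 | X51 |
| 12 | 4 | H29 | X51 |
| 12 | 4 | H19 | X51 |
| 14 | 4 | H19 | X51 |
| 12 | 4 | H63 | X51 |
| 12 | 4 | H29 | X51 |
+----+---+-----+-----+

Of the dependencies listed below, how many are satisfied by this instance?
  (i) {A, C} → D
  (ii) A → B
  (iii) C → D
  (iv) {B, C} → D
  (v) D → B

(i) {A, C} → D: every LHS value maps to a single RHS value — holds.
(ii) A → B: every LHS value maps to a single RHS value — holds.
(iii) C → D: every LHS value maps to a single RHS value — holds.
(iv) {B, C} → D: every LHS value maps to a single RHS value — holds.
(v) D → B: every LHS value maps to a single RHS value — holds.
5 of the 5 dependencies hold.

5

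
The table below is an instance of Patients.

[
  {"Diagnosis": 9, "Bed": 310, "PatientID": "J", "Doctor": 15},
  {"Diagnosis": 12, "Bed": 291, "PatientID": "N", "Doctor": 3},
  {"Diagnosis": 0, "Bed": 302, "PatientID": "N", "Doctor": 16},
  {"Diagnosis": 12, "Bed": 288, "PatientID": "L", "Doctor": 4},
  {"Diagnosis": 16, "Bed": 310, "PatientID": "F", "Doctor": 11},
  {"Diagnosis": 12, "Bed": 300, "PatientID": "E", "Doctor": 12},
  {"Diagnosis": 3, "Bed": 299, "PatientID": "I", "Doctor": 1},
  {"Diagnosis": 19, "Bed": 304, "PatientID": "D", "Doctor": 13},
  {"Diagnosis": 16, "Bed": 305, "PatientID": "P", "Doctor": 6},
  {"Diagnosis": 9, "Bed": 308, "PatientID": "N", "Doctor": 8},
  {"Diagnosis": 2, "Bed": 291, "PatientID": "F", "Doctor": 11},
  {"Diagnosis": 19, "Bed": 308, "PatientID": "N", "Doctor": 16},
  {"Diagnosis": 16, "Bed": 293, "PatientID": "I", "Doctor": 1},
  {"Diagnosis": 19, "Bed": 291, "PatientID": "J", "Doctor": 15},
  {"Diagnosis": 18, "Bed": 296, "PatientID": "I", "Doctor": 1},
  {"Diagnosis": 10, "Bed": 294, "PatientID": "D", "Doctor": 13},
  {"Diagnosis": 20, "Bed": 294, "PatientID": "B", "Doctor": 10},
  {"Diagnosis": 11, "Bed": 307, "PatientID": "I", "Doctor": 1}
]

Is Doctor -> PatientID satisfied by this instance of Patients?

Doctor=15: 2 rows → PatientID = J, J ✓
Doctor=3: 1 row → PatientID = N ✓
Doctor=16: 2 rows → PatientID = N, N ✓
Doctor=4: 1 row → PatientID = L ✓
Doctor=11: 2 rows → PatientID = F, F ✓
Doctor=12: 1 row → PatientID = E ✓
Doctor=1: 4 rows → PatientID = I, I, I, I ✓
Doctor=13: 2 rows → PatientID = D, D ✓
Doctor=6: 1 row → PatientID = P ✓
Doctor=8: 1 row → PatientID = N ✓
Doctor=10: 1 row → PatientID = B ✓
Every Doctor value is associated with a single PatientID value, so Doctor -> PatientID holds.

Yes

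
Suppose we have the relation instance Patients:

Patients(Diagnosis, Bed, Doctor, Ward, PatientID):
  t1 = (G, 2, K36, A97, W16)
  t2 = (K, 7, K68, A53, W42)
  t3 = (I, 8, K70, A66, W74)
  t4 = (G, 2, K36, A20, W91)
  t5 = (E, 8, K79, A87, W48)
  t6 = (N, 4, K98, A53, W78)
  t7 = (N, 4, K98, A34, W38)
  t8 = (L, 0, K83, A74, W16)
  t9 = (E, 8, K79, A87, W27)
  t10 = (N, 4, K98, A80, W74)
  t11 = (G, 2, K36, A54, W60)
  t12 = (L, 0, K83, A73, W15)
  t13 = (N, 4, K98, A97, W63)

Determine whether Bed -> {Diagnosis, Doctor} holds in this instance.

No

Bed=2: rows 1, 4, 11 → {Diagnosis,Doctor} = (G, K36), (G, K36), (G, K36) ✓
Bed=7: row 2 → {Diagnosis,Doctor} = (K, K68) ✓
Bed=8: rows 3, 5, 9 → {Diagnosis,Doctor} takes values {(I, K70), (E, K79)} — violation
Bed=4: rows 6, 7, 10, 13 → {Diagnosis,Doctor} = (N, K98), (N, K98), (N, K98), (N, K98) ✓
Bed=0: rows 8, 12 → {Diagnosis,Doctor} = (L, K83), (L, K83) ✓
Two rows agree on Bed but differ on {Diagnosis, Doctor}, so Bed -> {Diagnosis, Doctor} does not hold.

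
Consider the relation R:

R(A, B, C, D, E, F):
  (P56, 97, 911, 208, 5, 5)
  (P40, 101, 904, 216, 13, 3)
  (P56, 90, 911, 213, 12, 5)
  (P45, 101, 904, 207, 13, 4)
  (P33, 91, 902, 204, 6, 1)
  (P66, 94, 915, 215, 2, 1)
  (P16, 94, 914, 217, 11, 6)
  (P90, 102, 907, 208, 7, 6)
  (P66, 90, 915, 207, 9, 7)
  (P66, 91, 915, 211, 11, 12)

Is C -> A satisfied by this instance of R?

No

C=911: 2 rows → A = P56, P56 ✓
C=904: 2 rows → A takes values {P40, P45} — violation
C=902: 1 row → A = P33 ✓
C=915: 3 rows → A = P66, P66, P66 ✓
C=914: 1 row → A = P16 ✓
C=907: 1 row → A = P90 ✓
Two rows agree on C but differ on A, so C -> A does not hold.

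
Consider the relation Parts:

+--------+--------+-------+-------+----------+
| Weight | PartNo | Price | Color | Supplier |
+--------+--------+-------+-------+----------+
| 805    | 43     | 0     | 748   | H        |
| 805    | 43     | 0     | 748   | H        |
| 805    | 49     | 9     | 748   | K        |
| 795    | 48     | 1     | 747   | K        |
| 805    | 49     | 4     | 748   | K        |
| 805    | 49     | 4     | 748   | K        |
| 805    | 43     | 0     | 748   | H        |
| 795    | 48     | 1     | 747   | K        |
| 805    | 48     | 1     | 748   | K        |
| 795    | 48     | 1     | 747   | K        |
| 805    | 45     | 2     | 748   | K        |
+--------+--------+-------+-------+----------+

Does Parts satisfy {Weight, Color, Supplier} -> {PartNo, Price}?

(Weight=805, Color=748, Supplier=H): 3 rows → {PartNo,Price} = (43, 0), (43, 0), (43, 0) ✓
(Weight=805, Color=748, Supplier=K): 5 rows → {PartNo,Price} takes values {(49, 9), (49, 4), (48, 1), (45, 2)} — violation
(Weight=795, Color=747, Supplier=K): 3 rows → {PartNo,Price} = (48, 1), (48, 1), (48, 1) ✓
Two rows agree on {Weight, Color, Supplier} but differ on {PartNo, Price}, so {Weight, Color, Supplier} -> {PartNo, Price} does not hold.

No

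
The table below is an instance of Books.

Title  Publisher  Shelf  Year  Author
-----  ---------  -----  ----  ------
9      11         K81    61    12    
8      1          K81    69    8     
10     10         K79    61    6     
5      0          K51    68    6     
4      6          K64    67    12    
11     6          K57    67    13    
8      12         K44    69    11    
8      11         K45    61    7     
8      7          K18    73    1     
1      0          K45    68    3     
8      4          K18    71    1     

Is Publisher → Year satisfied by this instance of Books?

Yes

Publisher=11: 2 rows → Year = 61, 61 ✓
Publisher=1: 1 row → Year = 69 ✓
Publisher=10: 1 row → Year = 61 ✓
Publisher=0: 2 rows → Year = 68, 68 ✓
Publisher=6: 2 rows → Year = 67, 67 ✓
Publisher=12: 1 row → Year = 69 ✓
Publisher=7: 1 row → Year = 73 ✓
Publisher=4: 1 row → Year = 71 ✓
Every Publisher value is associated with a single Year value, so Publisher → Year holds.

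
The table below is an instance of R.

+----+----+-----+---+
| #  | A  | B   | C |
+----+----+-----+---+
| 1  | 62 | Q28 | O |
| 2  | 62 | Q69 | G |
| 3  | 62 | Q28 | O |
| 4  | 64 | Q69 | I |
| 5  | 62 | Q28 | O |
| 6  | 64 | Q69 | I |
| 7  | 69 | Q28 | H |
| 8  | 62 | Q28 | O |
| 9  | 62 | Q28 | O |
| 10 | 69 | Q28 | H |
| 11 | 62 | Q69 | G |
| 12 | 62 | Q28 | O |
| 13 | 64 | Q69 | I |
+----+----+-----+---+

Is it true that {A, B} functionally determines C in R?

(A=62, B=Q28): rows 1, 3, 5, 8, 9, 12 → C = O, O, O, O, O, O ✓
(A=62, B=Q69): rows 2, 11 → C = G, G ✓
(A=64, B=Q69): rows 4, 6, 13 → C = I, I, I ✓
(A=69, B=Q28): rows 7, 10 → C = H, H ✓
Every {A, B} value is associated with a single C value, so {A, B} → C holds.

Yes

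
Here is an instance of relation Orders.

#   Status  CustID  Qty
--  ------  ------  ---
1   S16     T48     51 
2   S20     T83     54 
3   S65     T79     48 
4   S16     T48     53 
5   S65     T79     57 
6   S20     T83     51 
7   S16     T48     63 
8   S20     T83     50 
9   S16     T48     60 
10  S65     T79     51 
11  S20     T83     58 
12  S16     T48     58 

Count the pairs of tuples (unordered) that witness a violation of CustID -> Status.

CustID=T48: all 5 rows agree on Status — 0 pairs.
CustID=T83: all 4 rows agree on Status — 0 pairs.
CustID=T79: all 3 rows agree on Status — 0 pairs.

0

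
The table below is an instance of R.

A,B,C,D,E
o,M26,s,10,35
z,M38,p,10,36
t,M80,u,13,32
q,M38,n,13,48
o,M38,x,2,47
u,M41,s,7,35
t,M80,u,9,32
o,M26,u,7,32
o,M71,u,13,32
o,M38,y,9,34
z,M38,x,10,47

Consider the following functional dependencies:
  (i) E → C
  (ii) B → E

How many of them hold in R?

1

(i) E → C: every LHS value maps to a single RHS value — holds.
(ii) B → E: B=M26: 2 rows → E takes values {35, 32} — violation; B=M38: 5 rows → E takes values {36, 48, 47, 34} — violation — fails.
1 of the 2 dependencies holds.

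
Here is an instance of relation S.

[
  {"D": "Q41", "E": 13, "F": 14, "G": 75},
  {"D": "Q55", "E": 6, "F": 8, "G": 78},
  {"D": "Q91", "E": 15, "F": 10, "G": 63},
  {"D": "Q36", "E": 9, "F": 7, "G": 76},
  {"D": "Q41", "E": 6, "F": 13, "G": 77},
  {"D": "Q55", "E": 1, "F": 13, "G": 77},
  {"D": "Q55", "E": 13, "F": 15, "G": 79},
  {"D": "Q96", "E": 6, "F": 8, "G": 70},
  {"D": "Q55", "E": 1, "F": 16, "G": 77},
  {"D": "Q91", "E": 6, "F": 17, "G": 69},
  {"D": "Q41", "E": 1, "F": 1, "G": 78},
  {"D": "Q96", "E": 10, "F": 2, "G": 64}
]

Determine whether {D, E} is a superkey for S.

Two distinct rows share (D=Q55, E=1), so {D, E} does not determine every attribute — not a superkey.

No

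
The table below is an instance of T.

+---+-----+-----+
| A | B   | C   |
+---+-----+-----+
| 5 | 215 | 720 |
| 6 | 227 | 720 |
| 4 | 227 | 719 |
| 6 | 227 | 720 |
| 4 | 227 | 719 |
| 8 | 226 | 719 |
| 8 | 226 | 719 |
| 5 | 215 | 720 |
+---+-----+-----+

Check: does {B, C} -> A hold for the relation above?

(B=215, C=720): 2 rows → A = 5, 5 ✓
(B=227, C=720): 2 rows → A = 6, 6 ✓
(B=227, C=719): 2 rows → A = 4, 4 ✓
(B=226, C=719): 2 rows → A = 8, 8 ✓
Every {B, C} value is associated with a single A value, so {B, C} -> A holds.

Yes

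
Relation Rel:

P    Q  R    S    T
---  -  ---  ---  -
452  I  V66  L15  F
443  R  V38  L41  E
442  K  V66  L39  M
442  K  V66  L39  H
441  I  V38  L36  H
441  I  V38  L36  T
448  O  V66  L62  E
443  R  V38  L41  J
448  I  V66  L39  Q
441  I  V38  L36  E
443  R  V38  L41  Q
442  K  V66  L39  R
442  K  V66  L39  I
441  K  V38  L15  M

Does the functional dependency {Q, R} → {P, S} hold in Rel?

No

(Q=I, R=V66): 2 rows → {P,S} takes values {(452, L15), (448, L39)} — violation
(Q=R, R=V38): 3 rows → {P,S} = (443, L41), (443, L41), (443, L41) ✓
(Q=K, R=V66): 4 rows → {P,S} = (442, L39), (442, L39), (442, L39), (442, L39) ✓
(Q=I, R=V38): 3 rows → {P,S} = (441, L36), (441, L36), (441, L36) ✓
(Q=O, R=V66): 1 row → {P,S} = (448, L62) ✓
(Q=K, R=V38): 1 row → {P,S} = (441, L15) ✓
Two rows agree on {Q, R} but differ on {P, S}, so {Q, R} → {P, S} does not hold.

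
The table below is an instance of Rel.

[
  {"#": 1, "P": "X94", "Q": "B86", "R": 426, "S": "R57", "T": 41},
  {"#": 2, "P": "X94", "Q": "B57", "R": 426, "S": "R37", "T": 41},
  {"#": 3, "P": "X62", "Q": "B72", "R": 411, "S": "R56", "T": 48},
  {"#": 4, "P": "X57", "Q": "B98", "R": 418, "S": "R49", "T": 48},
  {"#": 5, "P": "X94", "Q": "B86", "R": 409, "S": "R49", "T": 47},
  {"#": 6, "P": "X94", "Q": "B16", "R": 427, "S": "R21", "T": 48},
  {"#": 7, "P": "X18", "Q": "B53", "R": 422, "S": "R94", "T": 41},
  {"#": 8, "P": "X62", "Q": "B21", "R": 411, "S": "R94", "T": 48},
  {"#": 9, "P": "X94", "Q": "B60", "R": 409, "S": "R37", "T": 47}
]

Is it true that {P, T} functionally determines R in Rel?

(P=X94, T=41): rows 1, 2 → R = 426, 426 ✓
(P=X62, T=48): rows 3, 8 → R = 411, 411 ✓
(P=X57, T=48): row 4 → R = 418 ✓
(P=X94, T=47): rows 5, 9 → R = 409, 409 ✓
(P=X94, T=48): row 6 → R = 427 ✓
(P=X18, T=41): row 7 → R = 422 ✓
Every {P, T} value is associated with a single R value, so {P, T} -> R holds.

Yes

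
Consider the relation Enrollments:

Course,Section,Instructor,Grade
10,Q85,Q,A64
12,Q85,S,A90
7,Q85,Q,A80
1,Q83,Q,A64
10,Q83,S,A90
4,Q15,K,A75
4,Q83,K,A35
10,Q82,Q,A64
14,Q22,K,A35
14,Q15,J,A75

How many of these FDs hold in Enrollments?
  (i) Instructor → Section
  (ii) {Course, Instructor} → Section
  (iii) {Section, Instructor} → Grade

0

(i) Instructor → Section: Instructor=Q: 4 rows → Section takes values {Q85, Q83, Q82} — violation; Instructor=S: 2 rows → Section takes values {Q85, Q83} — violation; Instructor=K: 3 rows → Section takes values {Q15, Q83, Q22} — violation — fails.
(ii) {Course, Instructor} → Section: (Course=10, Instructor=Q): 2 rows → Section takes values {Q85, Q82} — violation; (Course=4, Instructor=K): 2 rows → Section takes values {Q15, Q83} — violation — fails.
(iii) {Section, Instructor} → Grade: (Section=Q85, Instructor=Q): 2 rows → Grade takes values {A64, A80} — violation — fails.
None of the 3 dependencies hold.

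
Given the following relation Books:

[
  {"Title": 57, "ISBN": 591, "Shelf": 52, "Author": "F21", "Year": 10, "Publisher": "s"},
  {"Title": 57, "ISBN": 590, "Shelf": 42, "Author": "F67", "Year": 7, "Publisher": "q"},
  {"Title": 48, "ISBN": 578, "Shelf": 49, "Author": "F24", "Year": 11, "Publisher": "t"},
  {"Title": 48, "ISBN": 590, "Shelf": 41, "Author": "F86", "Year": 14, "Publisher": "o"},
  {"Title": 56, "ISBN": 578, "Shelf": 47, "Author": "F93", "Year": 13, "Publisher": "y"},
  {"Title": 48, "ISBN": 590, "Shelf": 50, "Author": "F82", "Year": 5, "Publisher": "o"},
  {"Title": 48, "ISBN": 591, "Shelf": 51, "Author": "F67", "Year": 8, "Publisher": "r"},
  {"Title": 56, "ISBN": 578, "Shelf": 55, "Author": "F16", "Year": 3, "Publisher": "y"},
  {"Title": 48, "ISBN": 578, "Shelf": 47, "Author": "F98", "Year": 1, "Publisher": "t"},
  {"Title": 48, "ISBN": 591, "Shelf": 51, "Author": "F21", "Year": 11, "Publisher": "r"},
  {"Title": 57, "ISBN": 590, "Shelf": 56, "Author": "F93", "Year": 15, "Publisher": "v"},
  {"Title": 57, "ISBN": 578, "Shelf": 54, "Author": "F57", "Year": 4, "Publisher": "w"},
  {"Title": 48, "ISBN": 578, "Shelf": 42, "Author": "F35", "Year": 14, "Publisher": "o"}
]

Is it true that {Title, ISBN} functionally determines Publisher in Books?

(Title=57, ISBN=591): 1 row → Publisher = s ✓
(Title=57, ISBN=590): 2 rows → Publisher takes values {q, v} — violation
(Title=48, ISBN=578): 3 rows → Publisher takes values {t, o} — violation
(Title=48, ISBN=590): 2 rows → Publisher = o, o ✓
(Title=56, ISBN=578): 2 rows → Publisher = y, y ✓
(Title=48, ISBN=591): 2 rows → Publisher = r, r ✓
(Title=57, ISBN=578): 1 row → Publisher = w ✓
Two rows agree on {Title, ISBN} but differ on Publisher, so {Title, ISBN} -> Publisher does not hold.

No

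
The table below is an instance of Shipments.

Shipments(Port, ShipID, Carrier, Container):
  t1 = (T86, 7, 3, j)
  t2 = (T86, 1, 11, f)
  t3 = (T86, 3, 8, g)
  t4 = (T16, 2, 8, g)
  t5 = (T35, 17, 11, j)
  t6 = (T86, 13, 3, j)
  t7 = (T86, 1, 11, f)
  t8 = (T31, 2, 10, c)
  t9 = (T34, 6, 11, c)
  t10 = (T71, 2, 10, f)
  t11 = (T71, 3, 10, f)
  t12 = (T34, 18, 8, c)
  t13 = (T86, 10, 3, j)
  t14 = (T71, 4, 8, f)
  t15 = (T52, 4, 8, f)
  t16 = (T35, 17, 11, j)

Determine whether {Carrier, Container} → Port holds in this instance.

No

(Carrier=3, Container=j): rows 1, 6, 13 → Port = T86, T86, T86 ✓
(Carrier=11, Container=f): rows 2, 7 → Port = T86, T86 ✓
(Carrier=8, Container=g): rows 3, 4 → Port takes values {T86, T16} — violation
(Carrier=11, Container=j): rows 5, 16 → Port = T35, T35 ✓
(Carrier=10, Container=c): row 8 → Port = T31 ✓
(Carrier=11, Container=c): row 9 → Port = T34 ✓
(Carrier=10, Container=f): rows 10, 11 → Port = T71, T71 ✓
(Carrier=8, Container=c): row 12 → Port = T34 ✓
(Carrier=8, Container=f): rows 14, 15 → Port takes values {T71, T52} — violation
Two rows agree on {Carrier, Container} but differ on Port, so {Carrier, Container} → Port does not hold.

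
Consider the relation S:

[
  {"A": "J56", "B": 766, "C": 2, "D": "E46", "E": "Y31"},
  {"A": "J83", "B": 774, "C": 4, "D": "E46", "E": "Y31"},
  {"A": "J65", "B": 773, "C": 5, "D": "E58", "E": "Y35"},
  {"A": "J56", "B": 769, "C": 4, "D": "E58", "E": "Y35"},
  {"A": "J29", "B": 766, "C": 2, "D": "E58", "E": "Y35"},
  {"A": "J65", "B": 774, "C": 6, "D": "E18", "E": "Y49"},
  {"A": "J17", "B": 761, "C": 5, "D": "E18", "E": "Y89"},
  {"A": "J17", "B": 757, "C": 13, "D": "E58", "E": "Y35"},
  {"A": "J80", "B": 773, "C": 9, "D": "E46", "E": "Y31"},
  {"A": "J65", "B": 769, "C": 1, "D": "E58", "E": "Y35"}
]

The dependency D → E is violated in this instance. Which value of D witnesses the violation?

D=E46: 3 rows → E = Y31, Y31, Y31 ✓
D=E58: 5 rows → E = Y35, Y35, Y35, Y35, Y35 ✓
D=E18: 2 rows → E takes values {Y49, Y89} — violation
The only D value with inconsistent E is D=E18.

E18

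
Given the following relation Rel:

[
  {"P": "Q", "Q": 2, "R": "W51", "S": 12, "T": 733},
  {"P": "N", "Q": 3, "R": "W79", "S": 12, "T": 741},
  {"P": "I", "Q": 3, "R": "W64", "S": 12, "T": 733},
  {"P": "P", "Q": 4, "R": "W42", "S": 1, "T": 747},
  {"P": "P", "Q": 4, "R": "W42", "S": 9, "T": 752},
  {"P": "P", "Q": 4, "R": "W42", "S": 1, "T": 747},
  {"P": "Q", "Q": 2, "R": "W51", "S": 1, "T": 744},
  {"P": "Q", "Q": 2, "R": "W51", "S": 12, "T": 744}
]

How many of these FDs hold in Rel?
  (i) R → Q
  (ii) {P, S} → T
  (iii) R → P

(i) R → Q: every LHS value maps to a single RHS value — holds.
(ii) {P, S} → T: (P=Q, S=12): 2 rows → T takes values {733, 744} — violation — fails.
(iii) R → P: every LHS value maps to a single RHS value — holds.
2 of the 3 dependencies hold.

2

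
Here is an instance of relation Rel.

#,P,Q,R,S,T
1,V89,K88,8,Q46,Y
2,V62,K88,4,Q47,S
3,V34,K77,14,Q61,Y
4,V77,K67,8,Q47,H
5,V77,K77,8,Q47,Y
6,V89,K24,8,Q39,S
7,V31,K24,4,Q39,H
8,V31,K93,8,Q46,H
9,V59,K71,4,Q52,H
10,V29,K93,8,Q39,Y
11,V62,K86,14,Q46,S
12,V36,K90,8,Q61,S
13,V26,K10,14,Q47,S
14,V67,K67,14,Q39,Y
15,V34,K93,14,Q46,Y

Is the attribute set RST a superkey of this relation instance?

All 15 rows have distinct RST values, so RST → (all attributes) holds and RST is a superkey.

Yes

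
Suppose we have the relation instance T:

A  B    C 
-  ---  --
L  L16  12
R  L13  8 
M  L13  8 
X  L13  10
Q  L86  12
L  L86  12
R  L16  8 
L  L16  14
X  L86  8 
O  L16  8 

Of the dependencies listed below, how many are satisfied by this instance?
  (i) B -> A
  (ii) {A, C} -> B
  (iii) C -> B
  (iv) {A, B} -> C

(i) B -> A: B=L16: 4 rows → A takes values {L, R, O} — violation; B=L13: 3 rows → A takes values {R, M, X} — violation; B=L86: 3 rows → A takes values {Q, L, X} — violation — fails.
(ii) {A, C} -> B: (A=L, C=12): 2 rows → B takes values {L16, L86} — violation; (A=R, C=8): 2 rows → B takes values {L13, L16} — violation — fails.
(iii) C -> B: C=12: 3 rows → B takes values {L16, L86} — violation; C=8: 5 rows → B takes values {L13, L16, L86} — violation — fails.
(iv) {A, B} -> C: (A=L, B=L16): 2 rows → C takes values {12, 14} — violation — fails.
None of the 4 dependencies hold.

0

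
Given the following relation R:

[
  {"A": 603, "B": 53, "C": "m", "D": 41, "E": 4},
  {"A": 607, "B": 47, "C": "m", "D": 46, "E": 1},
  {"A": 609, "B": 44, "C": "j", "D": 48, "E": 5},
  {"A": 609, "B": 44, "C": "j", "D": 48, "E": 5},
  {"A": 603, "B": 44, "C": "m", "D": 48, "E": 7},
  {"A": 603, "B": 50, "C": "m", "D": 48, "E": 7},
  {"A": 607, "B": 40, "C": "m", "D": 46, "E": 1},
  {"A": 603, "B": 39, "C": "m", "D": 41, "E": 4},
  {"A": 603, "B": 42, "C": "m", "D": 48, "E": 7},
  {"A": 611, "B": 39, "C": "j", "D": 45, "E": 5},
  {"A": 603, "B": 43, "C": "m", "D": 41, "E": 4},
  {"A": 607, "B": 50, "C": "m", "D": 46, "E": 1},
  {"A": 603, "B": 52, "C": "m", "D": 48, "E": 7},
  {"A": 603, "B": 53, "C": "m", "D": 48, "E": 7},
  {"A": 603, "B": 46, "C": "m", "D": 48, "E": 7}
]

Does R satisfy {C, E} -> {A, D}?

(C=m, E=4): 3 rows → {A,D} = (603, 41), (603, 41), (603, 41) ✓
(C=m, E=1): 3 rows → {A,D} = (607, 46), (607, 46), (607, 46) ✓
(C=j, E=5): 3 rows → {A,D} takes values {(609, 48), (611, 45)} — violation
(C=m, E=7): 6 rows → {A,D} = (603, 48), (603, 48), (603, 48), (603, 48), (603, 48), (603, 48) ✓
Two rows agree on {C, E} but differ on {A, D}, so {C, E} -> {A, D} does not hold.

No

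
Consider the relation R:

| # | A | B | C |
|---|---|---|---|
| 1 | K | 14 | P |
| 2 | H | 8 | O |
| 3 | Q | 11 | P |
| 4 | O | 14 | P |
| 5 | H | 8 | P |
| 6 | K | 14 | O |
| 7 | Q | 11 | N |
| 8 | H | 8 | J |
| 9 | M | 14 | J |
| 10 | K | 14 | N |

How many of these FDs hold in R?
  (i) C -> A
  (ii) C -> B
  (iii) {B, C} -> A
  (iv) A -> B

1

(i) C -> A: C=P: rows 1, 3, 4, 5 → A takes values {K, Q, O, H} — violation; C=O: rows 2, 6 → A takes values {H, K} — violation; C=N: rows 7, 10 → A takes values {Q, K} — violation; C=J: rows 8, 9 → A takes values {H, M} — violation — fails.
(ii) C -> B: C=P: rows 1, 3, 4, 5 → B takes values {14, 11, 8} — violation; C=O: rows 2, 6 → B takes values {8, 14} — violation; C=N: rows 7, 10 → B takes values {11, 14} — violation; C=J: rows 8, 9 → B takes values {8, 14} — violation — fails.
(iii) {B, C} -> A: (B=14, C=P): rows 1, 4 → A takes values {K, O} — violation — fails.
(iv) A -> B: every LHS value maps to a single RHS value — holds.
1 of the 4 dependencies holds.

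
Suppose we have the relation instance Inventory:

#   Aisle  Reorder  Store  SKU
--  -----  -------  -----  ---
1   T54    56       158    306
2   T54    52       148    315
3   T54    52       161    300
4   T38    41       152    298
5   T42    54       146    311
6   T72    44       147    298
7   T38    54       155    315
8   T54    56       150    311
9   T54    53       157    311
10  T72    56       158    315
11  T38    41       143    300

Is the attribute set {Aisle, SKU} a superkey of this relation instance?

Rows 8 and 9 have the same {Aisle, SKU} value (Aisle=T54, SKU=311) but are distinct tuples, so {Aisle, SKU} does not determine every attribute — not a superkey.

No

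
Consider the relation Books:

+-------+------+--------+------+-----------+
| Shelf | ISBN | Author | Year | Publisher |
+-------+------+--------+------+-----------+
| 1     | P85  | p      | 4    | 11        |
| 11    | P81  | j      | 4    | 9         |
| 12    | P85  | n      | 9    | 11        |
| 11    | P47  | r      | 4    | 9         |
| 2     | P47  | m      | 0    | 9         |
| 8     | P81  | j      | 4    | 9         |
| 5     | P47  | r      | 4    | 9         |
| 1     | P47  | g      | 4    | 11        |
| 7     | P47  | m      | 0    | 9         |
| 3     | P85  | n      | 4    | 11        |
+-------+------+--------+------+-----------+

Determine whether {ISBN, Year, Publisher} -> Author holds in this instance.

(ISBN=P85, Year=4, Publisher=11): 2 rows → Author takes values {p, n} — violation
(ISBN=P81, Year=4, Publisher=9): 2 rows → Author = j, j ✓
(ISBN=P85, Year=9, Publisher=11): 1 row → Author = n ✓
(ISBN=P47, Year=4, Publisher=9): 2 rows → Author = r, r ✓
(ISBN=P47, Year=0, Publisher=9): 2 rows → Author = m, m ✓
(ISBN=P47, Year=4, Publisher=11): 1 row → Author = g ✓
Two rows agree on {ISBN, Year, Publisher} but differ on Author, so {ISBN, Year, Publisher} -> Author does not hold.

No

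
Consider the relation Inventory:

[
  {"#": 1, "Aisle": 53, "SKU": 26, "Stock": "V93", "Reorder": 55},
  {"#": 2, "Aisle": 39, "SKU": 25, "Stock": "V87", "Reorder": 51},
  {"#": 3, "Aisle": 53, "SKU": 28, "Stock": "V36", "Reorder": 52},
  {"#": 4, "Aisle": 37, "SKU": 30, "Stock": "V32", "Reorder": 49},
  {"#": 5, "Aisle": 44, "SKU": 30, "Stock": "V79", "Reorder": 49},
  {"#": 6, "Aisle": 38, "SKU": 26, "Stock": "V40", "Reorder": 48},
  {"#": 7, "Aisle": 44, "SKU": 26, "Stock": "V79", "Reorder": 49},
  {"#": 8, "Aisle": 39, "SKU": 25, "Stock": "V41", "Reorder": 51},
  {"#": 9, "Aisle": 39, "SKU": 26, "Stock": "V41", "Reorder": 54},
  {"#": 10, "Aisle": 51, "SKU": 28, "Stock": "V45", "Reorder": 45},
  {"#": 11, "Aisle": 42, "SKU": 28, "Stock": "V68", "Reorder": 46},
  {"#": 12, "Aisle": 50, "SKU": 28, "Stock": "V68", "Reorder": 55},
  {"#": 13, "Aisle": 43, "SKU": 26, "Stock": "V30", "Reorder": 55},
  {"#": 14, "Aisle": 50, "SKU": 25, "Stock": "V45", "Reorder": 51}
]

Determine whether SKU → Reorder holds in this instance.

No

SKU=26: rows 1, 6, 7, 9, 13 → Reorder takes values {55, 48, 49, 54} — violation
SKU=25: rows 2, 8, 14 → Reorder = 51, 51, 51 ✓
SKU=28: rows 3, 10, 11, 12 → Reorder takes values {52, 45, 46, 55} — violation
SKU=30: rows 4, 5 → Reorder = 49, 49 ✓
Two rows agree on SKU but differ on Reorder, so SKU → Reorder does not hold.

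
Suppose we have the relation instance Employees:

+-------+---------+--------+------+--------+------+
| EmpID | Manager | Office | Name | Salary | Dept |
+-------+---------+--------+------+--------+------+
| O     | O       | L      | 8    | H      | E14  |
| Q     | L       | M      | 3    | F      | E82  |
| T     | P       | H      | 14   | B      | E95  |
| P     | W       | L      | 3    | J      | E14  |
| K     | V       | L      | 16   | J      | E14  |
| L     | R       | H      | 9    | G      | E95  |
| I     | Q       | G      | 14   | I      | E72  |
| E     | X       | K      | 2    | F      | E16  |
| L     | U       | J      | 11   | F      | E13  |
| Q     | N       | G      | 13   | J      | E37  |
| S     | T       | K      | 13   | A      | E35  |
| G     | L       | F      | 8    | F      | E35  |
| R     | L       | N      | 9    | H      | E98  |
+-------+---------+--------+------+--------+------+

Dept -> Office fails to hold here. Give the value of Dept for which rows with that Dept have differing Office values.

E35

Dept=E14: 3 rows → Office = L, L, L ✓
Dept=E82: 1 row → Office = M ✓
Dept=E95: 2 rows → Office = H, H ✓
Dept=E72: 1 row → Office = G ✓
Dept=E16: 1 row → Office = K ✓
Dept=E13: 1 row → Office = J ✓
Dept=E37: 1 row → Office = G ✓
Dept=E35: 2 rows → Office takes values {K, F} — violation
Dept=E98: 1 row → Office = N ✓
The only Dept value with inconsistent Office is Dept=E35.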